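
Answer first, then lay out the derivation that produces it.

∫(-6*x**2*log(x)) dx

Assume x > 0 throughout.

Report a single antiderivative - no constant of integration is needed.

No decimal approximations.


The answer is -2*x**3*log(x) + 2*x**3/3.
Step 1. Integrate ∫(-6*x**2*log(x)) dx by parts with u = log(x), dv = (-6*x**2) dx, so v = -2*x**3 [assuming x > 0]: now -2*x**3*log(x) + ∫(2*x**2) dx.
Step 2. Evaluate the standard form: now -2*x**3*log(x) + 2*x**3/3.
Answer: -2*x**3*log(x) + 2*x**3/3.


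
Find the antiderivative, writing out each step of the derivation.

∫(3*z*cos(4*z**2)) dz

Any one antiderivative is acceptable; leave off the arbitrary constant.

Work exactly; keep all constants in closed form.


Step 1. Substitute u = z**2, turning ∫(3*z*cos(4*z**2)) dz into ∫(3*cos(4*u)/2) du: now ∫(3*cos(4*u)/2) du.
Step 2. Evaluate the standard form: now 3*sin(4*u)/8.
Step 3. Substitute back u = z**2: now 3*sin(4*z**2)/8.
Answer: 3*sin(4*z**2)/8.


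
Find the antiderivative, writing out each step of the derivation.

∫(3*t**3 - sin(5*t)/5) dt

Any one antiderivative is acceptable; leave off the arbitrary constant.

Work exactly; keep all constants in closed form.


Step 1. Rewrite: now ∫(3*t**3) dt + ∫(-sin(5*t)/5) dt.
Step 2. Evaluate the standard form: now 3*t**4/4 + ∫(-sin(5*t)/5) dt.
Step 3. Evaluate the standard form: now 3*t**4/4 + cos(5*t)/25.
Answer: 3*t**4/4 + cos(5*t)/25.


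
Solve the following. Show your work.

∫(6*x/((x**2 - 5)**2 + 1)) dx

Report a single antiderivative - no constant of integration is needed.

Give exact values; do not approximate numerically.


Step 1. Substitute u = x**2 - 5, turning ∫(6*x/((x**2 - 5)**2 + 1)) dx into ∫(3/(u**2 + 1)) du: now ∫(3/(u**2 + 1)) du.
Step 2. Evaluate the standard form: now 3*atan(u).
Step 3. Substitute back u = x**2 - 5: now 3*atan(x**2 - 5).
Answer: 3*atan(x**2 - 5).


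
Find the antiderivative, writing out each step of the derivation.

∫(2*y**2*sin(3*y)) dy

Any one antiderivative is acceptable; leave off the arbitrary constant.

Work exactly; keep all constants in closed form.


Step 1. Integrate ∫(2*y**2*sin(3*y)) dy by parts with u = y**2, dv = (2*sin(3*y)) dy, so v = -2*cos(3*y)/3: now -2*y**2*cos(3*y)/3 + ∫(4*y*cos(3*y)/3) dy.
Step 2. Integrate ∫(4*y*cos(3*y)/3) dy by parts with u = y, dv = (4*cos(3*y)/3) dy, so v = 4*sin(3*y)/9: now -2*y**2*cos(3*y)/3 + 4*y*sin(3*y)/9 + ∫(-4*sin(3*y)/9) dy.
Step 3. Evaluate the standard form: now -2*y**2*cos(3*y)/3 + 4*y*sin(3*y)/9 + 4*cos(3*y)/27.
Answer: -2*y**2*cos(3*y)/3 + 4*y*sin(3*y)/9 + 4*cos(3*y)/27.


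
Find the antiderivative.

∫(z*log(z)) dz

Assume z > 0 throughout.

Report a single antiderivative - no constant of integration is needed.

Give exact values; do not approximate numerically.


Answer: z**2*log(z)/2 - z**2/4.


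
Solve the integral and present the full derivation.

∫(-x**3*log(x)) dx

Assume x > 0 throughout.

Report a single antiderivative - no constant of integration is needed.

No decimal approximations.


Step 1. Integrate ∫(-x**3*log(x)) dx by parts with u = log(x), dv = (-x**3) dx, so v = -x**4/4 [assuming x > 0]: now -x**4*log(x)/4 + ∫(x**3/4) dx.
Step 2. Evaluate the standard form: now -x**4*log(x)/4 + x**4/16.
Answer: -x**4*log(x)/4 + x**4/16.


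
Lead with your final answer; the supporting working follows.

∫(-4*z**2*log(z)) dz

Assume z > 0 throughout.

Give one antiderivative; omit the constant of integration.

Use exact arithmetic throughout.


The answer is -4*z**3*log(z)/3 + 4*z**3/9.
Step 1. Integrate ∫(-4*z**2*log(z)) dz by parts with u = log(z), dv = (-4*z**2) dz, so v = -4*z**3/3 [assuming z > 0]: now -4*z**3*log(z)/3 + ∫(4*z**2/3) dz.
Step 2. Evaluate the standard form: now -4*z**3*log(z)/3 + 4*z**3/9.
Answer: -4*z**3*log(z)/3 + 4*z**3/9.


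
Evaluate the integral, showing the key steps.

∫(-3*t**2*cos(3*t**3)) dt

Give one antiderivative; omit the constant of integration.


Step 1. Substitute u = t**3, turning ∫(-3*t**2*cos(3*t**3)) dt into ∫(-cos(3*u)) du: now ∫(-cos(3*u)) du.
Step 2. Evaluate the standard form: now -sin(3*u)/3.
Step 3. Substitute back u = t**3: now -sin(3*t**3)/3.
Answer: -sin(3*t**3)/3.


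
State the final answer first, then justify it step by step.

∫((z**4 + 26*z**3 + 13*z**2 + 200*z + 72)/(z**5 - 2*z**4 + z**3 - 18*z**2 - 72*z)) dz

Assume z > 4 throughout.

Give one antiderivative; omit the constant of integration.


The answer is -log(z) + 5*log(z - 4) - 3*log(z + 2) + 2*atan(z/3)/3.
Step 1. Decompose ∫((z**4 + 26*z**3 + 13*z**2 + 200*z + 72)/(z**5 - 2*z**4 + z**3 - 18*z**2 - 72*z)) dz by partial fractions, (z**4 + 26*z**3 + 13*z**2 + 200*z + 72)/(z**5 - 2*z**4 + z**3 - 18*z**2 - 72*z) = 2/(z**2 + 9) - 3/(z + 2) + 5/(z - 4) - 1/z: now ∫(-1/z) dz + ∫(5/(z - 4)) dz + ∫(-3/(z + 2)) dz + ∫(2/(z**2 + 9)) dz.
Step 2. Evaluate the standard form [assuming z > -2]: now -3*log(z + 2) + ∫(-1/z) dz + ∫(5/(z - 4)) dz + ∫(2/(z**2 + 9)) dz.
Step 3. Evaluate the standard form [assuming z > 0]: now -log(z) - 3*log(z + 2) + ∫(5/(z - 4)) dz + ∫(2/(z**2 + 9)) dz.
Step 4. Evaluate the standard form [assuming z > 4]: now -log(z) + 5*log(z - 4) - 3*log(z + 2) + ∫(2/(z**2 + 9)) dz.
Step 5. Evaluate the standard form: now -log(z) + 5*log(z - 4) - 3*log(z + 2) + 2*atan(z/3)/3.
Answer: -log(z) + 5*log(z - 4) - 3*log(z + 2) + 2*atan(z/3)/3.


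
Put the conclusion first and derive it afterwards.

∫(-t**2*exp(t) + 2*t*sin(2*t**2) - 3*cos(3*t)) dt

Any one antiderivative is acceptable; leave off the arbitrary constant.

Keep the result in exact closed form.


The answer is -t**2*exp(t) + 2*t*exp(t) - 2*exp(t) - sin(3*t) - cos(2*t**2)/2.
Step 1. Rewrite: now ∫(2*t*sin(2*t**2)) dt + ∫(-t**2*exp(t)) dt + ∫(-3*cos(3*t)) dt.
Step 2. Substitute u = t**2, turning ∫(2*t*sin(2*t**2)) dt into ∫(sin(2*u)) du: now ∫(-t**2*exp(t)) dt + ∫(sin(2*u)) du + ∫(-3*cos(3*t)) dt.
Step 3. Evaluate the standard form: now -cos(2*u)/2 + ∫(-t**2*exp(t)) dt + ∫(-3*cos(3*t)) dt.
Step 4. Substitute back u = t**2: now -cos(2*t**2)/2 + ∫(-t**2*exp(t)) dt + ∫(-3*cos(3*t)) dt.
Step 5. Evaluate the standard form: now -sin(3*t) - cos(2*t**2)/2 + ∫(-t**2*exp(t)) dt.
Step 6. Integrate ∫(-t**2*exp(t)) dt by parts with u = t**2, dv = (-exp(t)) dt, so v = -exp(t): now -t**2*exp(t) - sin(3*t) - cos(2*t**2)/2 + ∫(2*t*exp(t)) dt.
Step 7. Integrate ∫(2*t*exp(t)) dt by parts with u = t, dv = (2*exp(t)) dt, so v = 2*exp(t): now -t**2*exp(t) + 2*t*exp(t) - sin(3*t) - cos(2*t**2)/2 + ∫(-2*exp(t)) dt.
Step 8. Evaluate the standard form: now -t**2*exp(t) + 2*t*exp(t) - 2*exp(t) - sin(3*t) - cos(2*t**2)/2.
Answer: -t**2*exp(t) + 2*t*exp(t) - 2*exp(t) - sin(3*t) - cos(2*t**2)/2.


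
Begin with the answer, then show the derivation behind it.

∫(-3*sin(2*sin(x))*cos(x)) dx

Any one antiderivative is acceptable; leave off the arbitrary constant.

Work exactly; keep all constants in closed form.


The answer is 3*cos(2*sin(x))/2.
Step 1. Substitute u = sin(x), turning ∫(-3*sin(2*sin(x))*cos(x)) dx into ∫(-3*sin(2*u)) du: now ∫(-3*sin(2*u)) du.
Step 2. Evaluate the standard form: now 3*cos(2*u)/2.
Step 3. Substitute back u = sin(x): now 3*cos(2*sin(x))/2.
Answer: 3*cos(2*sin(x))/2.


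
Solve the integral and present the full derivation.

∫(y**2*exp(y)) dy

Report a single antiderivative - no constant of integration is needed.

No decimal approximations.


Step 1. Integrate ∫(y**2*exp(y)) dy by parts with u = y**2, dv = (exp(y)) dy, so v = exp(y): now y**2*exp(y) + ∫(-2*y*exp(y)) dy.
Step 2. Integrate ∫(-2*y*exp(y)) dy by parts with u = y, dv = (-2*exp(y)) dy, so v = -2*exp(y): now y**2*exp(y) - 2*y*exp(y) + ∫(2*exp(y)) dy.
Step 3. Evaluate the standard form: now y**2*exp(y) - 2*y*exp(y) + 2*exp(y).
Answer: y**2*exp(y) - 2*y*exp(y) + 2*exp(y).


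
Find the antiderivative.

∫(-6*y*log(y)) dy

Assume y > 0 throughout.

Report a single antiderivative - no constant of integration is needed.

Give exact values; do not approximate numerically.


Answer: -3*y**2*log(y) + 3*y**2/2.


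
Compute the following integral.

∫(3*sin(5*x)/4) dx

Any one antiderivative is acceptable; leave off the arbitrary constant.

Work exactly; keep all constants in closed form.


Answer: -3*cos(5*x)/20.


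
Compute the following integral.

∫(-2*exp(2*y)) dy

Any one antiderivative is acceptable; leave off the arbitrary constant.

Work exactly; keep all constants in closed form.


Answer: -exp(2*y).


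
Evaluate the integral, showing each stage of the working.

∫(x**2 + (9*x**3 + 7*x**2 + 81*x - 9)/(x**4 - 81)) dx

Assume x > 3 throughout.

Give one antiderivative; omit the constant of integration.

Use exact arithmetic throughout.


Step 1. Rewrite: now ∫(x**2) dx + ∫((9*x**3 + 7*x**2 + 81*x - 9)/(x**4 - 81)) dx.
Step 2. Decompose ∫((9*x**3 + 7*x**2 + 81*x - 9)/(x**4 - 81)) dx by partial fractions, (9*x**3 + 7*x**2 + 81*x - 9)/(x**4 - 81) = 4/(x**2 + 9) + 4/(x + 3) + 5/(x - 3): now ∫(x**2) dx + ∫(5/(x - 3)) dx + ∫(4/(x + 3)) dx + ∫(4/(x**2 + 9)) dx.
Step 3. Evaluate the standard form [assuming x > -3]: now 4*log(x + 3) + ∫(x**2) dx + ∫(5/(x - 3)) dx + ∫(4/(x**2 + 9)) dx.
Step 4. Evaluate the standard form [assuming x > 3]: now 5*log(x - 3) + 4*log(x + 3) + ∫(x**2) dx + ∫(4/(x**2 + 9)) dx.
Step 5. Evaluate the standard form: now 5*log(x - 3) + 4*log(x + 3) + 4*atan(x/3)/3 + ∫(x**2) dx.
Step 6. Evaluate the standard form: now x**3/3 + 5*log(x - 3) + 4*log(x + 3) + 4*atan(x/3)/3.
Answer: x**3/3 + 5*log(x - 3) + 4*log(x + 3) + 4*atan(x/3)/3.


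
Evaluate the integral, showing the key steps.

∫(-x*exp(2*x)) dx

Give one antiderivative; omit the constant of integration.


Step 1. Integrate ∫(-x*exp(2*x)) dx by parts with u = x, dv = (-exp(2*x)) dx, so v = -exp(2*x)/2: now -x*exp(2*x)/2 + ∫(exp(2*x)/2) dx.
Step 2. Evaluate the standard form: now -x*exp(2*x)/2 + exp(2*x)/4.
Answer: -x*exp(2*x)/2 + exp(2*x)/4.


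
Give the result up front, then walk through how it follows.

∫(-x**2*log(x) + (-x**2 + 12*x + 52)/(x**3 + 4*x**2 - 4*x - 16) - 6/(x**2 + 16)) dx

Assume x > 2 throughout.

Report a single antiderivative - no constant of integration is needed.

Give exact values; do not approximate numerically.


The answer is -x**3*log(x)/3 + x**3/9 + 3*log(x - 2) - 3*log(x + 2) - log(x + 4) - 3*atan(x/4)/2.
Step 1. Rewrite: now ∫(-x**2*log(x)) dx + ∫((-x**2 + 12*x + 52)/(x**3 + 4*x**2 - 4*x - 16)) dx + ∫(-6/(x**2 + 16)) dx.
Step 2. Integrate ∫(-x**2*log(x)) dx by parts with u = log(x), dv = (-x**2) dx, so v = -x**3/3 [assuming x > 0]: now -x**3*log(x)/3 + ∫(x**2/3) dx + ∫((-x**2 + 12*x + 52)/(x**3 + 4*x**2 - 4*x - 16)) dx + ∫(-6/(x**2 + 16)) dx.
Step 3. Evaluate the standard form: now -x**3*log(x)/3 + x**3/9 + ∫((-x**2 + 12*x + 52)/(x**3 + 4*x**2 - 4*x - 16)) dx + ∫(-6/(x**2 + 16)) dx.
Step 4. Evaluate the standard form: now -x**3*log(x)/3 + x**3/9 - 3*atan(x/4)/2 + ∫((-x**2 + 12*x + 52)/(x**3 + 4*x**2 - 4*x - 16)) dx.
Step 5. Decompose ∫((-x**2 + 12*x + 52)/(x**3 + 4*x**2 - 4*x - 16)) dx by partial fractions, (-x**2 + 12*x + 52)/(x**3 + 4*x**2 - 4*x - 16) = -1/(x + 4) - 3/(x + 2) + 3/(x - 2): now -x**3*log(x)/3 + x**3/9 - 3*atan(x/4)/2 + ∫(3/(x - 2)) dx + ∫(-3/(x + 2)) dx + ∫(-1/(x + 4)) dx.
Step 6. Evaluate the standard form [assuming x > -2]: now -x**3*log(x)/3 + x**3/9 - 3*log(x + 2) - 3*atan(x/4)/2 + ∫(3/(x - 2)) dx + ∫(-1/(x + 4)) dx.
Step 7. Evaluate the standard form [assuming x > -4]: now -x**3*log(x)/3 + x**3/9 - 3*log(x + 2) - log(x + 4) - 3*atan(x/4)/2 + ∫(3/(x - 2)) dx.
Step 8. Evaluate the standard form [assuming x > 2]: now -x**3*log(x)/3 + x**3/9 + 3*log(x - 2) - 3*log(x + 2) - log(x + 4) - 3*atan(x/4)/2.
Answer: -x**3*log(x)/3 + x**3/9 + 3*log(x - 2) - 3*log(x + 2) - log(x + 4) - 3*atan(x/4)/2.


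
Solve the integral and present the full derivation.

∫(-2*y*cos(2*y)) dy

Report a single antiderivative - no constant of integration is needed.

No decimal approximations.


Step 1. Integrate ∫(-2*y*cos(2*y)) dy by parts with u = y, dv = (-2*cos(2*y)) dy, so v = -sin(2*y): now -y*sin(2*y) + ∫(sin(2*y)) dy.
Step 2. Evaluate the standard form: now -y*sin(2*y) - cos(2*y)/2.
Answer: -y*sin(2*y) - cos(2*y)/2.


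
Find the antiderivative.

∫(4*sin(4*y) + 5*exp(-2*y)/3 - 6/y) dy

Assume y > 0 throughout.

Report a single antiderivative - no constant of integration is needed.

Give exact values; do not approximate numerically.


Answer: -6*log(y) - cos(4*y) - 5*exp(-2*y)/6.


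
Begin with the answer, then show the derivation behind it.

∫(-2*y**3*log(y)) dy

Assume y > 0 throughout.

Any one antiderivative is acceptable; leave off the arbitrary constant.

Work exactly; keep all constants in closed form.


The answer is -y**4*log(y)/2 + y**4/8.
Step 1. Integrate ∫(-2*y**3*log(y)) dy by parts with u = log(y), dv = (-2*y**3) dy, so v = -y**4/2 [assuming y > 0]: now -y**4*log(y)/2 + ∫(y**3/2) dy.
Step 2. Evaluate the standard form: now -y**4*log(y)/2 + y**4/8.
Answer: -y**4*log(y)/2 + y**4/8.


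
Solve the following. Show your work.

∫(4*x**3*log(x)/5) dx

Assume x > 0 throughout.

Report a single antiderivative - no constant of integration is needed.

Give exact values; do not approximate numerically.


Step 1. Integrate ∫(4*x**3*log(x)/5) dx by parts with u = log(x), dv = (4*x**3/5) dx, so v = x**4/5 [assuming x > 0]: now x**4*log(x)/5 + ∫(-x**3/5) dx.
Step 2. Evaluate the standard form: now x**4*log(x)/5 - x**4/20.
Answer: x**4*log(x)/5 - x**4/20.


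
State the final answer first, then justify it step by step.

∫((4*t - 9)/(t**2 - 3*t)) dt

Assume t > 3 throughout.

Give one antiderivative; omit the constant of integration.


The answer is 3*log(t) + log(t - 3).
Step 1. Decompose ∫((4*t - 9)/(t**2 - 3*t)) dt by partial fractions, (4*t - 9)/(t**2 - 3*t) = 1/(t - 3) + 3/t: now ∫(3/t) dt + ∫(1/(t - 3)) dt.
Step 2. Evaluate the standard form [assuming t > 0]: now 3*log(t) + ∫(1/(t - 3)) dt.
Step 3. Evaluate the standard form [assuming t > 3]: now 3*log(t) + log(t - 3).
Answer: 3*log(t) + log(t - 3).


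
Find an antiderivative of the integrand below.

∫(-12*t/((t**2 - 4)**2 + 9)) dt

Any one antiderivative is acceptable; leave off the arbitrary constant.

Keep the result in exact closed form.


Answer: -2*atan(t**2/3 - 4/3).


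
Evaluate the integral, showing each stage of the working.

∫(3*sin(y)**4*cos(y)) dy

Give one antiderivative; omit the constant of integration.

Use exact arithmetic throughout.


Step 1. Substitute u = sin(y), turning ∫(3*sin(y)**4*cos(y)) dy into ∫(3*u**4) du: now ∫(3*u**4) du.
Step 2. Evaluate the standard form: now 3*u**5/5.
Step 3. Substitute back u = sin(y): now 3*sin(y)**5/5.
Answer: 3*sin(y)**5/5.


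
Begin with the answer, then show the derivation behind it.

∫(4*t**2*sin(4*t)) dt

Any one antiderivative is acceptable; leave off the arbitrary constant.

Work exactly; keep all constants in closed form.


The answer is -t**2*cos(4*t) + t*sin(4*t)/2 + cos(4*t)/8.
Step 1. Integrate ∫(4*t**2*sin(4*t)) dt by parts with u = t**2, dv = (4*sin(4*t)) dt, so v = -cos(4*t): now -t**2*cos(4*t) + ∫(2*t*cos(4*t)) dt.
Step 2. Integrate ∫(2*t*cos(4*t)) dt by parts with u = t, dv = (2*cos(4*t)) dt, so v = sin(4*t)/2: now -t**2*cos(4*t) + t*sin(4*t)/2 + ∫(-sin(4*t)/2) dt.
Step 3. Evaluate the standard form: now -t**2*cos(4*t) + t*sin(4*t)/2 + cos(4*t)/8.
Answer: -t**2*cos(4*t) + t*sin(4*t)/2 + cos(4*t)/8.


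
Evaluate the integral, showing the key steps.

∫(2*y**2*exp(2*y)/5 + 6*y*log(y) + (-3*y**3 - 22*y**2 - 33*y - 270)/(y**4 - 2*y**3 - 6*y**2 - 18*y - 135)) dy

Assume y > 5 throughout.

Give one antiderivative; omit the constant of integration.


Step 1. Rewrite: now ∫(6*y*log(y)) dy + ∫(2*y**2*exp(2*y)/5) dy + ∫((-3*y**3 - 22*y**2 - 33*y - 270)/(y**4 - 2*y**3 - 6*y**2 - 18*y - 135)) dy.
Step 2. Integrate ∫(6*y*log(y)) dy by parts with u = log(y), dv = (6*y) dy, so v = 3*y**2 [assuming y > 0]: now 3*y**2*log(y) + ∫(-3*y) dy + ∫(2*y**2*exp(2*y)/5) dy + ∫((-3*y**3 - 22*y**2 - 33*y - 270)/(y**4 - 2*y**3 - 6*y**2 - 18*y - 135)) dy.
Step 3. Evaluate the standard form: now 3*y**2*log(y) - 3*y**2/2 + ∫(2*y**2*exp(2*y)/5) dy + ∫((-3*y**3 - 22*y**2 - 33*y - 270)/(y**4 - 2*y**3 - 6*y**2 - 18*y - 135)) dy.
Step 4. Decompose ∫((-3*y**3 - 22*y**2 - 33*y - 270)/(y**4 - 2*y**3 - 6*y**2 - 18*y - 135)) dy by partial fractions, (-3*y**3 - 22*y**2 - 33*y - 270)/(y**4 - 2*y**3 - 6*y**2 - 18*y - 135) = 3/(y**2 + 9) + 2/(y + 3) - 5/(y - 5): now 3*y**2*log(y) - 3*y**2/2 + ∫(2*y**2*exp(2*y)/5) dy + ∫(-5/(y - 5)) dy + ∫(2/(y + 3)) dy + ∫(3/(y**2 + 9)) dy.
Step 5. Evaluate the standard form [assuming y > -3]: now 3*y**2*log(y) - 3*y**2/2 + 2*log(y + 3) + ∫(2*y**2*exp(2*y)/5) dy + ∫(-5/(y - 5)) dy + ∫(3/(y**2 + 9)) dy.
Step 6. Evaluate the standard form [assuming y > 5]: now 3*y**2*log(y) - 3*y**2/2 - 5*log(y - 5) + 2*log(y + 3) + ∫(2*y**2*exp(2*y)/5) dy + ∫(3/(y**2 + 9)) dy.
Step 7. Evaluate the standard form: now 3*y**2*log(y) - 3*y**2/2 - 5*log(y - 5) + 2*log(y + 3) + atan(y/3) + ∫(2*y**2*exp(2*y)/5) dy.
Step 8. Integrate ∫(2*y**2*exp(2*y)/5) dy by parts with u = y**2, dv = (2*exp(2*y)/5) dy, so v = exp(2*y)/5: now y**2*exp(2*y)/5 + 3*y**2*log(y) - 3*y**2/2 - 5*log(y - 5) + 2*log(y + 3) + atan(y/3) + ∫(-2*y*exp(2*y)/5) dy.
Step 9. Integrate ∫(-2*y*exp(2*y)/5) dy by parts with u = y, dv = (-2*exp(2*y)/5) dy, so v = -exp(2*y)/5: now y**2*exp(2*y)/5 + 3*y**2*log(y) - 3*y**2/2 - y*exp(2*y)/5 - 5*log(y - 5) + 2*log(y + 3) + atan(y/3) + ∫(exp(2*y)/5) dy.
Step 10. Evaluate the standard form: now y**2*exp(2*y)/5 + 3*y**2*log(y) - 3*y**2/2 - y*exp(2*y)/5 + exp(2*y)/10 - 5*log(y - 5) + 2*log(y + 3) + atan(y/3).
Answer: y**2*exp(2*y)/5 + 3*y**2*log(y) - 3*y**2/2 - y*exp(2*y)/5 + exp(2*y)/10 - 5*log(y - 5) + 2*log(y + 3) + atan(y/3).


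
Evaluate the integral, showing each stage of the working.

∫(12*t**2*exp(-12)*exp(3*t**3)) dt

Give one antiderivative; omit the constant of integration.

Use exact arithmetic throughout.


Step 1. Substitute u = t**3 - 4, turning ∫(12*t**2*exp(-12)*exp(3*t**3)) dt into ∫(4*exp(3*u)) du: now ∫(4*exp(3*u)) du.
Step 2. Evaluate the standard form: now 4*exp(3*u)/3.
Step 3. Substitute back u = t**3 - 4: now 4*exp(3*t**3 - 12)/3.
Answer: 4*exp(3*t**3 - 12)/3.


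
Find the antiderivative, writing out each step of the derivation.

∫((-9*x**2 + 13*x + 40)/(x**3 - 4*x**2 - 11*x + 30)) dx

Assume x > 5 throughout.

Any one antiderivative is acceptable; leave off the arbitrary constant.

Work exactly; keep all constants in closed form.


Step 1. Decompose ∫((-9*x**2 + 13*x + 40)/(x**3 - 4*x**2 - 11*x + 30)) dx by partial fractions, (-9*x**2 + 13*x + 40)/(x**3 - 4*x**2 - 11*x + 30) = -2/(x + 3) - 2/(x - 2) - 5/(x - 5): now ∫(-5/(x - 5)) dx + ∫(-2/(x - 2)) dx + ∫(-2/(x + 3)) dx.
Step 2. Evaluate the standard form [assuming x > 5]: now -5*log(x - 5) + ∫(-2/(x - 2)) dx + ∫(-2/(x + 3)) dx.
Step 3. Evaluate the standard form [assuming x > 2]: now -5*log(x - 5) - 2*log(x - 2) + ∫(-2/(x + 3)) dx.
Step 4. Evaluate the standard form [assuming x > -3]: now -5*log(x - 5) - 2*log(x - 2) - 2*log(x + 3).
Answer: -5*log(x - 5) - 2*log(x - 2) - 2*log(x + 3).


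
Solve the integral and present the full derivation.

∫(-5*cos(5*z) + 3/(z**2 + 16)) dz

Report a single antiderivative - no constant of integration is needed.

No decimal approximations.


Step 1. Rewrite: now ∫(3/(z**2 + 16)) dz + ∫(-5*cos(5*z)) dz.
Step 2. Evaluate the standard form: now -sin(5*z) + ∫(3/(z**2 + 16)) dz.
Step 3. Evaluate the standard form: now -sin(5*z) + 3*atan(z/4)/4.
Answer: -sin(5*z) + 3*atan(z/4)/4.


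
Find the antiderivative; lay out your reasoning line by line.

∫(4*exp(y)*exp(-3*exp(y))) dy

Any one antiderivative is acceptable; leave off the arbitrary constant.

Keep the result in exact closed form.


Step 1. Substitute u = exp(y), turning ∫(4*exp(y)*exp(-3*exp(y))) dy into ∫(4*exp(-3*u)) du: now ∫(4*exp(-3*u)) du.
Step 2. Evaluate the standard form: now -4*exp(-3*u)/3.
Step 3. Substitute back u = exp(y): now -4*exp(-3*exp(y))/3.
Answer: -4*exp(-3*exp(y))/3.


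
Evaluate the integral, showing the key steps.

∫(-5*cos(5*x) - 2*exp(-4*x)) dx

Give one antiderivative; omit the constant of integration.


Step 1. Rewrite: now ∫(-2*exp(-4*x)) dx + ∫(-5*cos(5*x)) dx.
Step 2. Evaluate the standard form: now -sin(5*x) + ∫(-2*exp(-4*x)) dx.
Step 3. Evaluate the standard form: now -sin(5*x) + exp(-4*x)/2.
Answer: -sin(5*x) + exp(-4*x)/2.


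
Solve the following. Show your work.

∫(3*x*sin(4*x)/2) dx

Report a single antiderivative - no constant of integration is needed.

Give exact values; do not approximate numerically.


Step 1. Integrate ∫(3*x*sin(4*x)/2) dx by parts with u = x, dv = (3*sin(4*x)/2) dx, so v = -3*cos(4*x)/8: now -3*x*cos(4*x)/8 + ∫(3*cos(4*x)/8) dx.
Step 2. Evaluate the standard form: now -3*x*cos(4*x)/8 + 3*sin(4*x)/32.
Answer: -3*x*cos(4*x)/8 + 3*sin(4*x)/32.


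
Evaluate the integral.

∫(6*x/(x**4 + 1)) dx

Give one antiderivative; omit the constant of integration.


Answer: 3*atan(x**2).


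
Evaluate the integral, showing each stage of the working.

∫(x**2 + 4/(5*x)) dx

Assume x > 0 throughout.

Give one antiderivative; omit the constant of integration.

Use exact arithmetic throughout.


Step 1. Rewrite: now ∫(4/(5*x)) dx + ∫(x**2) dx.
Step 2. Evaluate the standard form: now x**3/3 + ∫(4/(5*x)) dx.
Step 3. Evaluate the standard form [assuming x > 0]: now x**3/3 + 4*log(x)/5.
Answer: x**3/3 + 4*log(x)/5.


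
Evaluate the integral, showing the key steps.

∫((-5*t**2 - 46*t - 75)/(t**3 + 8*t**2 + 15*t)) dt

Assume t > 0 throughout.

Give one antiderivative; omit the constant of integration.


Step 1. Decompose ∫((-5*t**2 - 46*t - 75)/(t**3 + 8*t**2 + 15*t)) dt by partial fractions, (-5*t**2 - 46*t - 75)/(t**3 + 8*t**2 + 15*t) = 3/(t + 5) - 3/(t + 3) - 5/t: now ∫(-5/t) dt + ∫(-3/(t + 3)) dt + ∫(3/(t + 5)) dt.
Step 2. Evaluate the standard form [assuming t > -3]: now -3*log(t + 3) + ∫(-5/t) dt + ∫(3/(t + 5)) dt.
Step 3. Evaluate the standard form [assuming t > 0]: now -5*log(t) - 3*log(t + 3) + ∫(3/(t + 5)) dt.
Step 4. Evaluate the standard form [assuming t > -5]: now -5*log(t) - 3*log(t + 3) + 3*log(t + 5).
Answer: -5*log(t) - 3*log(t + 3) + 3*log(t + 5).


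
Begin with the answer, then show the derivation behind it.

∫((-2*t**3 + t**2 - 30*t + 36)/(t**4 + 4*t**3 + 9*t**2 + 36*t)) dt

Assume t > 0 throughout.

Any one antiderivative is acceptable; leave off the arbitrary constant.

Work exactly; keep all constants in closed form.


The answer is log(t) - 3*log(t + 4) - atan(t/3).
Step 1. Decompose ∫((-2*t**3 + t**2 - 30*t + 36)/(t**4 + 4*t**3 + 9*t**2 + 36*t)) dt by partial fractions, (-2*t**3 + t**2 - 30*t + 36)/(t**4 + 4*t**3 + 9*t**2 + 36*t) = -3/(t**2 + 9) - 3/(t + 4) + 1/t: now ∫(1/t) dt + ∫(-3/(t + 4)) dt + ∫(-3/(t**2 + 9)) dt.
Step 2. Evaluate the standard form [assuming t > 0]: now log(t) + ∫(-3/(t + 4)) dt + ∫(-3/(t**2 + 9)) dt.
Step 3. Evaluate the standard form [assuming t > -4]: now log(t) - 3*log(t + 4) + ∫(-3/(t**2 + 9)) dt.
Step 4. Evaluate the standard form: now log(t) - 3*log(t + 4) - atan(t/3).
Answer: log(t) - 3*log(t + 4) - atan(t/3).


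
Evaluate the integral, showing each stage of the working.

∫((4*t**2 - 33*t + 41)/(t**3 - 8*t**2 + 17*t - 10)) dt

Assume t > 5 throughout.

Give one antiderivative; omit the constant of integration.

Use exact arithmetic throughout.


Step 1. Decompose ∫((4*t**2 - 33*t + 41)/(t**3 - 8*t**2 + 17*t - 10)) dt by partial fractions, (4*t**2 - 33*t + 41)/(t**3 - 8*t**2 + 17*t - 10) = 3/(t - 1) + 3/(t - 2) - 2/(t - 5): now ∫(-2/(t - 5)) dt + ∫(3/(t - 2)) dt + ∫(3/(t - 1)) dt.
Step 2. Evaluate the standard form [assuming t > 5]: now -2*log(t - 5) + ∫(3/(t - 2)) dt + ∫(3/(t - 1)) dt.
Step 3. Evaluate the standard form [assuming t > 2]: now -2*log(t - 5) + 3*log(t - 2) + ∫(3/(t - 1)) dt.
Step 4. Evaluate the standard form [assuming t > 1]: now -2*log(t - 5) + 3*log(t - 2) + 3*log(t - 1).
Answer: -2*log(t - 5) + 3*log(t - 2) + 3*log(t - 1).


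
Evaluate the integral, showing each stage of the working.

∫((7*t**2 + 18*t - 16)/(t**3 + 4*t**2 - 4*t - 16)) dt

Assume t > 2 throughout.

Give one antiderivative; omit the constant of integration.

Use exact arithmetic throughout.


Step 1. Decompose ∫((7*t**2 + 18*t - 16)/(t**3 + 4*t**2 - 4*t - 16)) dt by partial fractions, (7*t**2 + 18*t - 16)/(t**3 + 4*t**2 - 4*t - 16) = 2/(t + 4) + 3/(t + 2) + 2/(t - 2): now ∫(2/(t - 2)) dt + ∫(3/(t + 2)) dt + ∫(2/(t + 4)) dt.
Step 2. Evaluate the standard form [assuming t > -2]: now 3*log(t + 2) + ∫(2/(t - 2)) dt + ∫(2/(t + 4)) dt.
Step 3. Evaluate the standard form [assuming t > -4]: now 3*log(t + 2) + 2*log(t + 4) + ∫(2/(t - 2)) dt.
Step 4. Evaluate the standard form [assuming t > 2]: now 2*log(t - 2) + 3*log(t + 2) + 2*log(t + 4).
Answer: 2*log(t - 2) + 3*log(t + 2) + 2*log(t + 4).


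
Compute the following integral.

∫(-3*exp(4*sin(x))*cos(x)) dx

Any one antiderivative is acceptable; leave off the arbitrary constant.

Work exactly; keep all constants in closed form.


Answer: -3*exp(4*sin(x))/4.


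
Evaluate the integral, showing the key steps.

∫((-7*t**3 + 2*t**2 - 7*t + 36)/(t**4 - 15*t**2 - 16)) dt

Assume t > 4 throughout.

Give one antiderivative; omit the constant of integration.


Step 1. Decompose ∫((-7*t**3 + 2*t**2 - 7*t + 36)/(t**4 - 15*t**2 - 16)) dt by partial fractions, (-7*t**3 + 2*t**2 - 7*t + 36)/(t**4 - 15*t**2 - 16) = -2/(t**2 + 1) - 4/(t + 4) - 3/(t - 4): now ∫(-3/(t - 4)) dt + ∫(-4/(t + 4)) dt + ∫(-2/(t**2 + 1)) dt.
Step 2. Evaluate the standard form [assuming t > -4]: now -4*log(t + 4) + ∫(-3/(t - 4)) dt + ∫(-2/(t**2 + 1)) dt.
Step 3. Evaluate the standard form [assuming t > 4]: now -3*log(t - 4) - 4*log(t + 4) + ∫(-2/(t**2 + 1)) dt.
Step 4. Evaluate the standard form: now -3*log(t - 4) - 4*log(t + 4) - 2*atan(t).
Answer: -3*log(t - 4) - 4*log(t + 4) - 2*atan(t).


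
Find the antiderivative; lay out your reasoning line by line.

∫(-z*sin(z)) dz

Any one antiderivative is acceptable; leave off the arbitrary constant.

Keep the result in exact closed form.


Step 1. Integrate ∫(-z*sin(z)) dz by parts with u = z, dv = (-sin(z)) dz, so v = cos(z): now z*cos(z) + ∫(-cos(z)) dz.
Step 2. Evaluate the standard form: now z*cos(z) - sin(z).
Answer: z*cos(z) - sin(z).


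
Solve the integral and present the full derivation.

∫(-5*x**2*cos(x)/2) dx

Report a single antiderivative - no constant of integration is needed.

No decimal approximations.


Step 1. Integrate ∫(-5*x**2*cos(x)/2) dx by parts with u = x**2, dv = (-5*cos(x)/2) dx, so v = -5*sin(x)/2: now -5*x**2*sin(x)/2 + ∫(5*x*sin(x)) dx.
Step 2. Integrate ∫(5*x*sin(x)) dx by parts with u = x, dv = (5*sin(x)) dx, so v = -5*cos(x): now -5*x**2*sin(x)/2 - 5*x*cos(x) + ∫(5*cos(x)) dx.
Step 3. Evaluate the standard form: now -5*x**2*sin(x)/2 - 5*x*cos(x) + 5*sin(x).
Answer: -5*x**2*sin(x)/2 - 5*x*cos(x) + 5*sin(x).


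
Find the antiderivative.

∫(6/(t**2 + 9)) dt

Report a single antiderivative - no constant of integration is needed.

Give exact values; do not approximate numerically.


Answer: 2*atan(t/3).


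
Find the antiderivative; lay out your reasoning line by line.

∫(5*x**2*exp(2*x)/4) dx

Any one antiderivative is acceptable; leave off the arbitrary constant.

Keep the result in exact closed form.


Step 1. Integrate ∫(5*x**2*exp(2*x)/4) dx by parts with u = x**2, dv = (5*exp(2*x)/4) dx, so v = 5*exp(2*x)/8: now 5*x**2*exp(2*x)/8 + ∫(-5*x*exp(2*x)/4) dx.
Step 2. Integrate ∫(-5*x*exp(2*x)/4) dx by parts with u = x, dv = (-5*exp(2*x)/4) dx, so v = -5*exp(2*x)/8: now 5*x**2*exp(2*x)/8 - 5*x*exp(2*x)/8 + ∫(5*exp(2*x)/8) dx.
Step 3. Evaluate the standard form: now 5*x**2*exp(2*x)/8 - 5*x*exp(2*x)/8 + 5*exp(2*x)/16.
Answer: 5*x**2*exp(2*x)/8 - 5*x*exp(2*x)/8 + 5*exp(2*x)/16.


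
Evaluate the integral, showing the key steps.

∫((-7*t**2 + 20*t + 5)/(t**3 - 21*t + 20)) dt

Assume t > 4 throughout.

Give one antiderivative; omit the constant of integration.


Step 1. Decompose ∫((-7*t**2 + 20*t + 5)/(t**3 - 21*t + 20)) dt by partial fractions, (-7*t**2 + 20*t + 5)/(t**3 - 21*t + 20) = -5/(t + 5) - 1/(t - 1) - 1/(t - 4): now ∫(-1/(t - 4)) dt + ∫(-1/(t - 1)) dt + ∫(-5/(t + 5)) dt.
Step 2. Evaluate the standard form [assuming t > 4]: now -log(t - 4) + ∫(-1/(t - 1)) dt + ∫(-5/(t + 5)) dt.
Step 3. Evaluate the standard form [assuming t > 1]: now -log(t - 4) - log(t - 1) + ∫(-5/(t + 5)) dt.
Step 4. Evaluate the standard form [assuming t > -5]: now -log(t - 4) - log(t - 1) - 5*log(t + 5).
Answer: -log(t - 4) - log(t - 1) - 5*log(t + 5).


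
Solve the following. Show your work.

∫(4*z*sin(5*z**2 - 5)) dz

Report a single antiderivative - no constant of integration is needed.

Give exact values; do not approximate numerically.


Step 1. Substitute u = z**2 - 1, turning ∫(4*z*sin(5*z**2 - 5)) dz into ∫(2*sin(5*u)) du: now ∫(2*sin(5*u)) du.
Step 2. Evaluate the standard form: now -2*cos(5*u)/5.
Step 3. Substitute back u = z**2 - 1: now -2*cos(5*z**2 - 5)/5.
Answer: -2*cos(5*z**2 - 5)/5.


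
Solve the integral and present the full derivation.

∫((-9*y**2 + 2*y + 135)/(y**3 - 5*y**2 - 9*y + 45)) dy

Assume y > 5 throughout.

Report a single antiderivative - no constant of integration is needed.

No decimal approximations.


Step 1. Decompose ∫((-9*y**2 + 2*y + 135)/(y**3 - 5*y**2 - 9*y + 45)) dy by partial fractions, (-9*y**2 + 2*y + 135)/(y**3 - 5*y**2 - 9*y + 45) = 1/(y + 3) - 5/(y - 3) - 5/(y - 5): now ∫(-5/(y - 5)) dy + ∫(-5/(y - 3)) dy + ∫(1/(y + 3)) dy.
Step 2. Evaluate the standard form [assuming y > -3]: now log(y + 3) + ∫(-5/(y - 5)) dy + ∫(-5/(y - 3)) dy.
Step 3. Evaluate the standard form [assuming y > 3]: now -5*log(y - 3) + log(y + 3) + ∫(-5/(y - 5)) dy.
Step 4. Evaluate the standard form [assuming y > 5]: now -5*log(y - 5) - 5*log(y - 3) + log(y + 3).
Answer: -5*log(y - 5) - 5*log(y - 3) + log(y + 3).


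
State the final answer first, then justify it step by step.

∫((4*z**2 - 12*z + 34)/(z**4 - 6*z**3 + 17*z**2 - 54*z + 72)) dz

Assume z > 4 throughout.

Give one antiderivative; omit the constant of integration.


The answer is log(z - 4) - log(z - 2) + 2*atan(z/3)/3.
Step 1. Decompose ∫((4*z**2 - 12*z + 34)/(z**4 - 6*z**3 + 17*z**2 - 54*z + 72)) dz by partial fractions, (4*z**2 - 12*z + 34)/(z**4 - 6*z**3 + 17*z**2 - 54*z + 72) = 2/(z**2 + 9) - 1/(z - 2) + 1/(z - 4): now ∫(1/(z - 4)) dz + ∫(-1/(z - 2)) dz + ∫(2/(z**2 + 9)) dz.
Step 2. Evaluate the standard form [assuming z > 2]: now -log(z - 2) + ∫(1/(z - 4)) dz + ∫(2/(z**2 + 9)) dz.
Step 3. Evaluate the standard form [assuming z > 4]: now log(z - 4) - log(z - 2) + ∫(2/(z**2 + 9)) dz.
Step 4. Evaluate the standard form: now log(z - 4) - log(z - 2) + 2*atan(z/3)/3.
Answer: log(z - 4) - log(z - 2) + 2*atan(z/3)/3.


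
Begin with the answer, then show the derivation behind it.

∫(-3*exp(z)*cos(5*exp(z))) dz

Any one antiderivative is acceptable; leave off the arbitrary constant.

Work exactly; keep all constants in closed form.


The answer is -3*sin(5*exp(z))/5.
Step 1. Substitute u = exp(z), turning ∫(-3*exp(z)*cos(5*exp(z))) dz into ∫(-3*cos(5*u)) du: now ∫(-3*cos(5*u)) du.
Step 2. Evaluate the standard form: now -3*sin(5*u)/5.
Step 3. Substitute back u = exp(z): now -3*sin(5*exp(z))/5.
Answer: -3*sin(5*exp(z))/5.


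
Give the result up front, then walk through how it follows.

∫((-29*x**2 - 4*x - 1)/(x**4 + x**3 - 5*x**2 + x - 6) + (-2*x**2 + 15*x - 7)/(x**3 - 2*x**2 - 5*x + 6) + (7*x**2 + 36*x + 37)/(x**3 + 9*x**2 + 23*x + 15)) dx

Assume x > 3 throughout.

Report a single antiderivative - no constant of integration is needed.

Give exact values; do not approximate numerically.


The answer is 2*log(x - 3) - 5*log(x - 2) - log(x - 1) + log(x + 1) - 3*log(x + 2) + 7*log(x + 3) + 4*log(x + 5) - 4*atan(x).
Step 1. Rewrite: now ∫((-29*x**2 - 4*x - 1)/(x**4 + x**3 - 5*x**2 + x - 6)) dx + ∫((-2*x**2 + 15*x - 7)/(x**3 - 2*x**2 - 5*x + 6)) dx + ∫((7*x**2 + 36*x + 37)/(x**3 + 9*x**2 + 23*x + 15)) dx.
Step 2. Decompose ∫((-29*x**2 - 4*x - 1)/(x**4 + x**3 - 5*x**2 + x - 6)) dx by partial fractions, (-29*x**2 - 4*x - 1)/(x**4 + x**3 - 5*x**2 + x - 6) = -4/(x**2 + 1) + 5/(x + 3) - 5/(x - 2): now ∫((-2*x**2 + 15*x - 7)/(x**3 - 2*x**2 - 5*x + 6)) dx + ∫((7*x**2 + 36*x + 37)/(x**3 + 9*x**2 + 23*x + 15)) dx + ∫(-5/(x - 2)) dx + ∫(5/(x + 3)) dx + ∫(-4/(x**2 + 1)) dx.
Step 3. Evaluate the standard form [assuming x > 2]: now -5*log(x - 2) + ∫((-2*x**2 + 15*x - 7)/(x**3 - 2*x**2 - 5*x + 6)) dx + ∫((7*x**2 + 36*x + 37)/(x**3 + 9*x**2 + 23*x + 15)) dx + ∫(5/(x + 3)) dx + ∫(-4/(x**2 + 1)) dx.
Step 4. Evaluate the standard form [assuming x > -3]: now -5*log(x - 2) + 5*log(x + 3) + ∫((-2*x**2 + 15*x - 7)/(x**3 - 2*x**2 - 5*x + 6)) dx + ∫((7*x**2 + 36*x + 37)/(x**3 + 9*x**2 + 23*x + 15)) dx + ∫(-4/(x**2 + 1)) dx.
Step 5. Evaluate the standard form: now -5*log(x - 2) + 5*log(x + 3) - 4*atan(x) + ∫((-2*x**2 + 15*x - 7)/(x**3 - 2*x**2 - 5*x + 6)) dx + ∫((7*x**2 + 36*x + 37)/(x**3 + 9*x**2 + 23*x + 15)) dx.
Step 6. Decompose ∫((7*x**2 + 36*x + 37)/(x**3 + 9*x**2 + 23*x + 15)) dx by partial fractions, (7*x**2 + 36*x + 37)/(x**3 + 9*x**2 + 23*x + 15) = 4/(x + 5) + 2/(x + 3) + 1/(x + 1): now -5*log(x - 2) + 5*log(x + 3) - 4*atan(x) + ∫((-2*x**2 + 15*x - 7)/(x**3 - 2*x**2 - 5*x + 6)) dx + ∫(1/(x + 1)) dx + ∫(2/(x + 3)) dx + ∫(4/(x + 5)) dx.
Step 7. Evaluate the standard form [assuming x > -1]: now -5*log(x - 2) + log(x + 1) + 5*log(x + 3) - 4*atan(x) + ∫((-2*x**2 + 15*x - 7)/(x**3 - 2*x**2 - 5*x + 6)) dx + ∫(2/(x + 3)) dx + ∫(4/(x + 5)) dx.
Step 8. Evaluate the standard form [assuming x > -5]: now -5*log(x - 2) + log(x + 1) + 5*log(x + 3) + 4*log(x + 5) - 4*atan(x) + ∫((-2*x**2 + 15*x - 7)/(x**3 - 2*x**2 - 5*x + 6)) dx + ∫(2/(x + 3)) dx.
Step 9. Evaluate the standard form [assuming x > -3]: now -5*log(x - 2) + log(x + 1) + 7*log(x + 3) + 4*log(x + 5) - 4*atan(x) + ∫((-2*x**2 + 15*x - 7)/(x**3 - 2*x**2 - 5*x + 6)) dx.
Step 10. Decompose ∫((-2*x**2 + 15*x - 7)/(x**3 - 2*x**2 - 5*x + 6)) dx by partial fractions, (-2*x**2 + 15*x - 7)/(x**3 - 2*x**2 - 5*x + 6) = -3/(x + 2) - 1/(x - 1) + 2/(x - 3): now -5*log(x - 2) + log(x + 1) + 7*log(x + 3) + 4*log(x + 5) - 4*atan(x) + ∫(2/(x - 3)) dx + ∫(-1/(x - 1)) dx + ∫(-3/(x + 2)) dx.
Step 11. Evaluate the standard form [assuming x > 3]: now 2*log(x - 3) - 5*log(x - 2) + log(x + 1) + 7*log(x + 3) + 4*log(x + 5) - 4*atan(x) + ∫(-1/(x - 1)) dx + ∫(-3/(x + 2)) dx.
Step 12. Evaluate the standard form [assuming x > -2]: now 2*log(x - 3) - 5*log(x - 2) + log(x + 1) - 3*log(x + 2) + 7*log(x + 3) + 4*log(x + 5) - 4*atan(x) + ∫(-1/(x - 1)) dx.
Step 13. Evaluate the standard form [assuming x > 1]: now 2*log(x - 3) - 5*log(x - 2) - log(x - 1) + log(x + 1) - 3*log(x + 2) + 7*log(x + 3) + 4*log(x + 5) - 4*atan(x).
Answer: 2*log(x - 3) - 5*log(x - 2) - log(x - 1) + log(x + 1) - 3*log(x + 2) + 7*log(x + 3) + 4*log(x + 5) - 4*atan(x).


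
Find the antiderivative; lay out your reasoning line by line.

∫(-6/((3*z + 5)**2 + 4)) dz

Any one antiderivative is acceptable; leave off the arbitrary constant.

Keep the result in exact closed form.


Step 1. Substitute u = 3*z + 5, turning ∫(-6/((3*z + 5)**2 + 4)) dz into ∫(-2/(u**2 + 4)) du: now ∫(-2/(u**2 + 4)) du.
Step 2. Evaluate the standard form: now -atan(u/2).
Step 3. Substitute back u = 3*z + 5: now -atan(3*z/2 + 5/2).
Answer: -atan(3*z/2 + 5/2).


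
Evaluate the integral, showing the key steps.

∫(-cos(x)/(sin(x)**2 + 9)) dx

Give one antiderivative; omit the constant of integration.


Step 1. Substitute u = sin(x), turning ∫(-cos(x)/(sin(x)**2 + 9)) dx into ∫(-1/(u**2 + 9)) du: now ∫(-1/(u**2 + 9)) du.
Step 2. Evaluate the standard form: now -atan(u/3)/3.
Step 3. Substitute back u = sin(x): now -atan(sin(x)/3)/3.
Answer: -atan(sin(x)/3)/3.


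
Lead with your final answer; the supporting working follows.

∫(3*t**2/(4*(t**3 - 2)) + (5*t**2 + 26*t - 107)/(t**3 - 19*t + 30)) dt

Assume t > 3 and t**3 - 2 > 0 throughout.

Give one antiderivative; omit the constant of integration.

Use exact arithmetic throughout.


The answer is 2*log(t - 3) + 5*log(t - 2) - 2*log(t + 5) + log(t**3 - 2)/4.
Step 1. Rewrite: now ∫(3*t**2/(4*(t**3 - 2))) dt + ∫((5*t**2 + 26*t - 107)/(t**3 - 19*t + 30)) dt.
Step 2. Substitute u = t**3 - 2, turning ∫(3*t**2/(4*(t**3 - 2))) dt into ∫(1/(4*u)) du: now ∫(1/(4*u)) du + ∫((5*t**2 + 26*t - 107)/(t**3 - 19*t + 30)) dt.
Step 3. Evaluate the standard form [assuming u > 0]: now log(u)/4 + ∫((5*t**2 + 26*t - 107)/(t**3 - 19*t + 30)) dt.
Step 4. Substitute back u = t**3 - 2: now log(t**3 - 2)/4 + ∫((5*t**2 + 26*t - 107)/(t**3 - 19*t + 30)) dt.
Step 5. Decompose ∫((5*t**2 + 26*t - 107)/(t**3 - 19*t + 30)) dt by partial fractions, (5*t**2 + 26*t - 107)/(t**3 - 19*t + 30) = -2/(t + 5) + 5/(t - 2) + 2/(t - 3): now log(t**3 - 2)/4 + ∫(2/(t - 3)) dt + ∫(5/(t - 2)) dt + ∫(-2/(t + 5)) dt.
Step 6. Evaluate the standard form [assuming t > 3]: now 2*log(t - 3) + log(t**3 - 2)/4 + ∫(5/(t - 2)) dt + ∫(-2/(t + 5)) dt.
Step 7. Evaluate the standard form [assuming t > -5]: now 2*log(t - 3) - 2*log(t + 5) + log(t**3 - 2)/4 + ∫(5/(t - 2)) dt.
Step 8. Evaluate the standard form [assuming t > 2]: now 2*log(t - 3) + 5*log(t - 2) - 2*log(t + 5) + log(t**3 - 2)/4.
Answer: 2*log(t - 3) + 5*log(t - 2) - 2*log(t + 5) + log(t**3 - 2)/4.


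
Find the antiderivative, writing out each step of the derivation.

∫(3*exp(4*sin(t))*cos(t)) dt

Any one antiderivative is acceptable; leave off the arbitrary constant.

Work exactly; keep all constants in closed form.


Step 1. Substitute u = sin(t), turning ∫(3*exp(4*sin(t))*cos(t)) dt into ∫(3*exp(4*u)) du: now ∫(3*exp(4*u)) du.
Step 2. Evaluate the standard form: now 3*exp(4*u)/4.
Step 3. Substitute back u = sin(t): now 3*exp(4*sin(t))/4.
Answer: 3*exp(4*sin(t))/4.


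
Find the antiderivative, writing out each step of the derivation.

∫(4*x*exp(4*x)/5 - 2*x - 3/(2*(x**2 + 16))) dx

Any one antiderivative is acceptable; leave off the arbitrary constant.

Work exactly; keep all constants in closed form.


Step 1. Rewrite: now ∫(-2*x) dx + ∫(4*x*exp(4*x)/5) dx + ∫(-3/(2*(x**2 + 16))) dx.
Step 2. Evaluate the standard form: now -3*atan(x/4)/8 + ∫(-2*x) dx + ∫(4*x*exp(4*x)/5) dx.
Step 3. Evaluate the standard form: now -x**2 - 3*atan(x/4)/8 + ∫(4*x*exp(4*x)/5) dx.
Step 4. Integrate ∫(4*x*exp(4*x)/5) dx by parts with u = x, dv = (4*exp(4*x)/5) dx, so v = exp(4*x)/5: now -x**2 + x*exp(4*x)/5 - 3*atan(x/4)/8 + ∫(-exp(4*x)/5) dx.
Step 5. Evaluate the standard form: now -x**2 + x*exp(4*x)/5 - exp(4*x)/20 - 3*atan(x/4)/8.
Answer: -x**2 + x*exp(4*x)/5 - exp(4*x)/20 - 3*atan(x/4)/8.


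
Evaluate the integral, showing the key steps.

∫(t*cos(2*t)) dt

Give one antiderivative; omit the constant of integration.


Step 1. Integrate ∫(t*cos(2*t)) dt by parts with u = t, dv = (cos(2*t)) dt, so v = sin(2*t)/2: now t*sin(2*t)/2 + ∫(-sin(2*t)/2) dt.
Step 2. Evaluate the standard form: now t*sin(2*t)/2 + cos(2*t)/4.
Answer: t*sin(2*t)/2 + cos(2*t)/4.


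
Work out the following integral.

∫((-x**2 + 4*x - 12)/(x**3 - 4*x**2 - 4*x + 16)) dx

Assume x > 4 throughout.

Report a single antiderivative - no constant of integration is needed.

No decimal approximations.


Answer: -log(x - 4) + log(x - 2) - log(x + 2).


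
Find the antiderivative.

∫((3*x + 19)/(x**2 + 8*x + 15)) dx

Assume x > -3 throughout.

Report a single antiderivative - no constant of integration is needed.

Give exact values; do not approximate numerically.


Answer: 5*log(x + 3) - 2*log(x + 5).


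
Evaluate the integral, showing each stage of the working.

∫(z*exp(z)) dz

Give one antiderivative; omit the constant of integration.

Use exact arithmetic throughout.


Step 1. Integrate ∫(z*exp(z)) dz by parts with u = z, dv = (exp(z)) dz, so v = exp(z): now z*exp(z) + ∫(-exp(z)) dz.
Step 2. Evaluate the standard form: now z*exp(z) - exp(z).
Answer: z*exp(z) - exp(z).
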